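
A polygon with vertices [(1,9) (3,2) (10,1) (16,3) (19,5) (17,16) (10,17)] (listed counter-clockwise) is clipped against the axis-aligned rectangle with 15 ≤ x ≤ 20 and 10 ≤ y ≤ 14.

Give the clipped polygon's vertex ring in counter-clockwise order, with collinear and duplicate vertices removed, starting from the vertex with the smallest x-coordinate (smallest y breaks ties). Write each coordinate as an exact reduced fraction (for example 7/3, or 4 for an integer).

Clipped polygon: [(15,10) (199/11,10) (191/11,14) (15,14)]

1. After x ≥ 15: [(15,8/3) (16,3) (19,5) (17,16) (15,114/7)]
2. After x ≤ 20: [(15,8/3) (16,3) (19,5) (17,16) (15,114/7)]
3. After y ≥ 10: [(15,10) (199/11,10) (17,16) (15,114/7)]
4. After y ≤ 14: [(15,14) (15,10) (199/11,10) (191/11,14)]
5. Canonical ring: [(15,10) (199/11,10) (191/11,14) (15,14)]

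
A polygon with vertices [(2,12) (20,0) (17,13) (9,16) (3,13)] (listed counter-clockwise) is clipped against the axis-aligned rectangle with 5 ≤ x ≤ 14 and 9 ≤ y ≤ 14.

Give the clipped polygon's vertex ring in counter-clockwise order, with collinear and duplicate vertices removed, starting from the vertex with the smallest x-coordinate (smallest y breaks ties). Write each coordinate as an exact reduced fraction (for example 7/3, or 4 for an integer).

1. After x ≥ 5: [(5,10) (20,0) (17,13) (9,16) (5,14)]
2. After x ≤ 14: [(5,10) (14,4) (14,113/8) (9,16) (5,14)]
3. After y ≥ 9: [(5,10) (13/2,9) (14,9) (14,113/8) (9,16) (5,14)]
4. After y ≤ 14: [(5,10) (13/2,9) (14,9) (14,14) (5,14) (5,14)]
5. Canonical ring: [(5,10) (13/2,9) (14,9) (14,14) (5,14)]

Clipped polygon: [(5,10) (13/2,9) (14,9) (14,14) (5,14)]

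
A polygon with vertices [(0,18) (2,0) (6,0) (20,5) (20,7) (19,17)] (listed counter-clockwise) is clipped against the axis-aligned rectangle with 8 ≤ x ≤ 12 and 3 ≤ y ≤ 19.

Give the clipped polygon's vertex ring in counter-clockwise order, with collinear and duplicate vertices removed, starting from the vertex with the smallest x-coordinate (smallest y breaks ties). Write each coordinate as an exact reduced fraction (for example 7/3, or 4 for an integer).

Clipped polygon: [(8,3) (12,3) (12,330/19) (8,334/19)]

1. After x ≥ 8: [(8,334/19) (8,5/7) (20,5) (20,7) (19,17)]
2. After x ≤ 12: [(12,330/19) (8,334/19) (8,5/7) (12,15/7)]
3. After y ≥ 3: [(12,3) (12,330/19) (8,334/19) (8,3)]
4. After y ≤ 19: [(12,3) (12,330/19) (8,334/19) (8,3)]
5. Canonical ring: [(8,3) (12,3) (12,330/19) (8,334/19)]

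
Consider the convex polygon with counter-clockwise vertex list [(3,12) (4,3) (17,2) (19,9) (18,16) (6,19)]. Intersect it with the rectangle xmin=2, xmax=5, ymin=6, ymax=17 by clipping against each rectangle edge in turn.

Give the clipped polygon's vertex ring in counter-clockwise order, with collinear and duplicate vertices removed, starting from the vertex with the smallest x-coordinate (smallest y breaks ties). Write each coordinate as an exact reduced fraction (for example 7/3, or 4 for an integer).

1. After x ≥ 2: [(3,12) (4,3) (17,2) (19,9) (18,16) (6,19)]
2. After x ≤ 5: [(5,50/3) (3,12) (4,3) (5,38/13)]
3. After y ≥ 6: [(5,6) (5,50/3) (3,12) (11/3,6)]
4. After y ≤ 17: [(5,6) (5,50/3) (3,12) (11/3,6)]
5. Canonical ring: [(3,12) (11/3,6) (5,6) (5,50/3)]

Clipped polygon: [(3,12) (11/3,6) (5,6) (5,50/3)]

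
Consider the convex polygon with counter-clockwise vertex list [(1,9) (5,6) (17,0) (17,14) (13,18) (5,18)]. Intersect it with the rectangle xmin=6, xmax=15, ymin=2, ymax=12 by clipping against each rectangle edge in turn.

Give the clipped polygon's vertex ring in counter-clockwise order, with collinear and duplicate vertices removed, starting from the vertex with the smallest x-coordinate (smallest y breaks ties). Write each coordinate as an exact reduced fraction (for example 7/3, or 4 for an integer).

1. After x ≥ 6: [(6,11/2) (17,0) (17,14) (13,18) (6,18)]
2. After x ≤ 15: [(6,11/2) (15,1) (15,16) (13,18) (6,18)]
3. After y ≥ 2: [(6,11/2) (13,2) (15,2) (15,16) (13,18) (6,18)]
4. After y ≤ 12: [(6,12) (6,11/2) (13,2) (15,2) (15,12)]
5. Canonical ring: [(6,11/2) (13,2) (15,2) (15,12) (6,12)]

Clipped polygon: [(6,11/2) (13,2) (15,2) (15,12) (6,12)]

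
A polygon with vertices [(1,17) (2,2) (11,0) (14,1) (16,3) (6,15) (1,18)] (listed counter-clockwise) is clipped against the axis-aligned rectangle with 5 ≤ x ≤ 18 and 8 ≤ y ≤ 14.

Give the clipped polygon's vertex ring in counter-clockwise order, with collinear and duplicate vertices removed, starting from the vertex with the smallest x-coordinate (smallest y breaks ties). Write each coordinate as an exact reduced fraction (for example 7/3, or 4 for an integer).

1. After x ≥ 5: [(5,4/3) (11,0) (14,1) (16,3) (6,15) (5,78/5)]
2. After x ≤ 18: [(5,4/3) (11,0) (14,1) (16,3) (6,15) (5,78/5)]
3. After y ≥ 8: [(5,8) (71/6,8) (6,15) (5,78/5)]
4. After y ≤ 14: [(5,14) (5,8) (71/6,8) (41/6,14)]
5. Canonical ring: [(5,8) (71/6,8) (41/6,14) (5,14)]

Clipped polygon: [(5,8) (71/6,8) (41/6,14) (5,14)]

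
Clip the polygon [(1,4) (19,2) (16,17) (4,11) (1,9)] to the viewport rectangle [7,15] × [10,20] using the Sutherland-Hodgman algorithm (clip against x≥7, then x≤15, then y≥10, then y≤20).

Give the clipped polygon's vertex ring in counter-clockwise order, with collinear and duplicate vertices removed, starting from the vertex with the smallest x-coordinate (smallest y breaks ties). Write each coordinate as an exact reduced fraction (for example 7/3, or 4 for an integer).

Clipped polygon: [(7,10) (15,10) (15,33/2) (7,25/2)]

1. After x ≥ 7: [(7,10/3) (19,2) (16,17) (7,25/2)]
2. After x ≤ 15: [(7,10/3) (15,22/9) (15,33/2) (7,25/2)]
3. After y ≥ 10: [(7,10) (15,10) (15,33/2) (7,25/2)]
4. After y ≤ 20: [(7,10) (15,10) (15,33/2) (7,25/2)]
5. Canonical ring: [(7,10) (15,10) (15,33/2) (7,25/2)]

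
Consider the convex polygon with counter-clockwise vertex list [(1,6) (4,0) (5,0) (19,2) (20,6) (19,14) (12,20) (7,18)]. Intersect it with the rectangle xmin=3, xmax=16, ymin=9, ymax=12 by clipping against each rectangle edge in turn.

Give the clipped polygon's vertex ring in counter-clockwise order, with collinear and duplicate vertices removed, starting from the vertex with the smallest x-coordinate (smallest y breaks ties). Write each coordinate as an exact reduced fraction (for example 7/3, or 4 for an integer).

1. After x ≥ 3: [(3,10) (3,2) (4,0) (5,0) (19,2) (20,6) (19,14) (12,20) (7,18)]
2. After x ≤ 16: [(3,10) (3,2) (4,0) (5,0) (16,11/7) (16,116/7) (12,20) (7,18)]
3. After y ≥ 9: [(3,10) (3,9) (16,9) (16,116/7) (12,20) (7,18)]
4. After y ≤ 12: [(4,12) (3,10) (3,9) (16,9) (16,12)]
5. Canonical ring: [(3,9) (16,9) (16,12) (4,12) (3,10)]

Clipped polygon: [(3,9) (16,9) (16,12) (4,12) (3,10)]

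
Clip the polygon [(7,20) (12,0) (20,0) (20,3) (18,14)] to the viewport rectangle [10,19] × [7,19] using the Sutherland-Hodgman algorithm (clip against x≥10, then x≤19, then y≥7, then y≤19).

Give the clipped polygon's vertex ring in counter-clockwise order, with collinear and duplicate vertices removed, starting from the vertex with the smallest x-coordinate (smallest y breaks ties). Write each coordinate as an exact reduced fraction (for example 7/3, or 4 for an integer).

Clipped polygon: [(10,8) (41/4,7) (19,7) (19,17/2) (18,14) (10,202/11)]

1. After x ≥ 10: [(10,202/11) (10,8) (12,0) (20,0) (20,3) (18,14)]
2. After x ≤ 19: [(10,202/11) (10,8) (12,0) (19,0) (19,17/2) (18,14)]
3. After y ≥ 7: [(10,202/11) (10,8) (41/4,7) (19,7) (19,17/2) (18,14)]
4. After y ≤ 19: [(10,202/11) (10,8) (41/4,7) (19,7) (19,17/2) (18,14)]
5. Canonical ring: [(10,8) (41/4,7) (19,7) (19,17/2) (18,14) (10,202/11)]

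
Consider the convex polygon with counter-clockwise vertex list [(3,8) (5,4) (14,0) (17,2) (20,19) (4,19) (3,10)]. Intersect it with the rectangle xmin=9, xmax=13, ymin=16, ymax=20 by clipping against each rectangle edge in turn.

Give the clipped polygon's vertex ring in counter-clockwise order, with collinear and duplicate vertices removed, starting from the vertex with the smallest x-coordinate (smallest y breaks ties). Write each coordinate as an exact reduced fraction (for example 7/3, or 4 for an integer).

1. After x ≥ 9: [(9,20/9) (14,0) (17,2) (20,19) (9,19)]
2. After x ≤ 13: [(9,20/9) (13,4/9) (13,19) (9,19)]
3. After y ≥ 16: [(9,16) (13,16) (13,19) (9,19)]
4. After y ≤ 20: [(9,16) (13,16) (13,19) (9,19)]
5. Canonical ring: [(9,16) (13,16) (13,19) (9,19)]

Clipped polygon: [(9,16) (13,16) (13,19) (9,19)]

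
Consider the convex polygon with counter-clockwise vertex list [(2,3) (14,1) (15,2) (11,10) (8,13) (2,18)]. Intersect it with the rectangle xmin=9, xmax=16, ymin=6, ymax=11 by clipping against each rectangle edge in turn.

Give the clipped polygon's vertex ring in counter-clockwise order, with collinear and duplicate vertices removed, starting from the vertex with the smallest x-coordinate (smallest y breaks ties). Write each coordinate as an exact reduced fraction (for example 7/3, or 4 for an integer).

1. After x ≥ 9: [(9,11/6) (14,1) (15,2) (11,10) (9,12)]
2. After x ≤ 16: [(9,11/6) (14,1) (15,2) (11,10) (9,12)]
3. After y ≥ 6: [(9,6) (13,6) (11,10) (9,12)]
4. After y ≤ 11: [(9,11) (9,6) (13,6) (11,10) (10,11)]
5. Canonical ring: [(9,6) (13,6) (11,10) (10,11) (9,11)]

Clipped polygon: [(9,6) (13,6) (11,10) (10,11) (9,11)]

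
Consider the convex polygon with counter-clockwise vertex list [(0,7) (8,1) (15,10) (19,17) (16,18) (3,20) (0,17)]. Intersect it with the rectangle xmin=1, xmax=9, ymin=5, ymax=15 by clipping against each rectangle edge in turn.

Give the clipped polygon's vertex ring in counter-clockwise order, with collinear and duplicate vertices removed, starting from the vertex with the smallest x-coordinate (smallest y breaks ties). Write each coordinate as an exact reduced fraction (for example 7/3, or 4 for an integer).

Clipped polygon: [(1,25/4) (8/3,5) (9,5) (9,15) (1,15)]

1. After x ≥ 1: [(1,25/4) (8,1) (15,10) (19,17) (16,18) (3,20) (1,18)]
2. After x ≤ 9: [(1,25/4) (8,1) (9,16/7) (9,248/13) (3,20) (1,18)]
3. After y ≥ 5: [(1,25/4) (8/3,5) (9,5) (9,248/13) (3,20) (1,18)]
4. After y ≤ 15: [(1,15) (1,25/4) (8/3,5) (9,5) (9,15)]
5. Canonical ring: [(1,25/4) (8/3,5) (9,5) (9,15) (1,15)]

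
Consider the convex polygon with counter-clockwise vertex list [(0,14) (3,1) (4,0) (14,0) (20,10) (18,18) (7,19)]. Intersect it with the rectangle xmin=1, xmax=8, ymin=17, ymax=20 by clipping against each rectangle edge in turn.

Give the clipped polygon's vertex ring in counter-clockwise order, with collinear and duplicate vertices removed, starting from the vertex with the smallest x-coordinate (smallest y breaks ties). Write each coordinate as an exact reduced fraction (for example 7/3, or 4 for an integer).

Clipped polygon: [(21/5,17) (8,17) (8,208/11) (7,19)]

1. After x ≥ 1: [(1,103/7) (1,29/3) (3,1) (4,0) (14,0) (20,10) (18,18) (7,19)]
2. After x ≤ 8: [(1,103/7) (1,29/3) (3,1) (4,0) (8,0) (8,208/11) (7,19)]
3. After y ≥ 17: [(21/5,17) (8,17) (8,208/11) (7,19)]
4. After y ≤ 20: [(21/5,17) (8,17) (8,208/11) (7,19)]
5. Canonical ring: [(21/5,17) (8,17) (8,208/11) (7,19)]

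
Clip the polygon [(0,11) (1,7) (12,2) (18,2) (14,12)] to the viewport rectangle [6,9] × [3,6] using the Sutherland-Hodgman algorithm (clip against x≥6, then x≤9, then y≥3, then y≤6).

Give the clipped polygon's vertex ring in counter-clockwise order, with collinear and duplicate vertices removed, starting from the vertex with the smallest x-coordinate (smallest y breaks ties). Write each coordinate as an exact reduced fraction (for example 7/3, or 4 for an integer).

1. After x ≥ 6: [(6,80/7) (6,52/11) (12,2) (18,2) (14,12)]
2. After x ≤ 9: [(9,163/14) (6,80/7) (6,52/11) (9,37/11)]
3. After y ≥ 3: [(9,163/14) (6,80/7) (6,52/11) (9,37/11)]
4. After y ≤ 6: [(9,6) (6,6) (6,52/11) (9,37/11)]
5. Canonical ring: [(6,52/11) (9,37/11) (9,6) (6,6)]

Clipped polygon: [(6,52/11) (9,37/11) (9,6) (6,6)]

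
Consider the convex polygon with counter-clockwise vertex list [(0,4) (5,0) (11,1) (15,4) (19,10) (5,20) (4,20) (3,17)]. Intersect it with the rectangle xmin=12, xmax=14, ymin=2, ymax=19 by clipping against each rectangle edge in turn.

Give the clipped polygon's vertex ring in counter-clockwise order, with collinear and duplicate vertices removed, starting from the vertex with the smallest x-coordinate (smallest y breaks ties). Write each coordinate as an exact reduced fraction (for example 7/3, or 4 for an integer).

1. After x ≥ 12: [(12,7/4) (15,4) (19,10) (12,15)]
2. After x ≤ 14: [(12,7/4) (14,13/4) (14,95/7) (12,15)]
3. After y ≥ 2: [(12,2) (37/3,2) (14,13/4) (14,95/7) (12,15)]
4. After y ≤ 19: [(12,2) (37/3,2) (14,13/4) (14,95/7) (12,15)]
5. Canonical ring: [(12,2) (37/3,2) (14,13/4) (14,95/7) (12,15)]

Clipped polygon: [(12,2) (37/3,2) (14,13/4) (14,95/7) (12,15)]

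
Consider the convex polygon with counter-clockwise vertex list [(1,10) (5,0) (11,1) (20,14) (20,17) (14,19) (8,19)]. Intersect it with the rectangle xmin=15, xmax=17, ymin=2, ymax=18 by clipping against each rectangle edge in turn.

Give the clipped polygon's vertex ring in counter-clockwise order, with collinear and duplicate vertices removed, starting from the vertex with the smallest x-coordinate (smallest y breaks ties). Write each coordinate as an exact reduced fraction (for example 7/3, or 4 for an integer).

Clipped polygon: [(15,61/9) (17,29/3) (17,18) (15,18)]

1. After x ≥ 15: [(15,61/9) (20,14) (20,17) (15,56/3)]
2. After x ≤ 17: [(15,61/9) (17,29/3) (17,18) (15,56/3)]
3. After y ≥ 2: [(15,61/9) (17,29/3) (17,18) (15,56/3)]
4. After y ≤ 18: [(15,18) (15,61/9) (17,29/3) (17,18) (17,18)]
5. Canonical ring: [(15,61/9) (17,29/3) (17,18) (15,18)]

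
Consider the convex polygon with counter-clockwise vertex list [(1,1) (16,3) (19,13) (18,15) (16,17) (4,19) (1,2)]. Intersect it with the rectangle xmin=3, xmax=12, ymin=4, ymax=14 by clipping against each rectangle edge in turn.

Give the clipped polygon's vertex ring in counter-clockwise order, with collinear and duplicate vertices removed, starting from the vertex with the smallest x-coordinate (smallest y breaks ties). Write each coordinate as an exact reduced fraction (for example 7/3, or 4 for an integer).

Clipped polygon: [(3,4) (12,4) (12,14) (53/17,14) (3,40/3)]

1. After x ≥ 3: [(3,19/15) (16,3) (19,13) (18,15) (16,17) (4,19) (3,40/3)]
2. After x ≤ 12: [(3,19/15) (12,37/15) (12,53/3) (4,19) (3,40/3)]
3. After y ≥ 4: [(3,4) (12,4) (12,53/3) (4,19) (3,40/3)]
4. After y ≤ 14: [(3,4) (12,4) (12,14) (53/17,14) (3,40/3)]
5. Canonical ring: [(3,4) (12,4) (12,14) (53/17,14) (3,40/3)]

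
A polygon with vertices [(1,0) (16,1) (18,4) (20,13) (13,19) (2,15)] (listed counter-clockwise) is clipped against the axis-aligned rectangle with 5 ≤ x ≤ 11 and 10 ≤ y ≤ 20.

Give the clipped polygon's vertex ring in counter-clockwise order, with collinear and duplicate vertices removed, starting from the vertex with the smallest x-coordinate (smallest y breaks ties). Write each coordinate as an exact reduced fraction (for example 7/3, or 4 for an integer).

1. After x ≥ 5: [(5,4/15) (16,1) (18,4) (20,13) (13,19) (5,177/11)]
2. After x ≤ 11: [(5,4/15) (11,2/3) (11,201/11) (5,177/11)]
3. After y ≥ 10: [(5,10) (11,10) (11,201/11) (5,177/11)]
4. After y ≤ 20: [(5,10) (11,10) (11,201/11) (5,177/11)]
5. Canonical ring: [(5,10) (11,10) (11,201/11) (5,177/11)]

Clipped polygon: [(5,10) (11,10) (11,201/11) (5,177/11)]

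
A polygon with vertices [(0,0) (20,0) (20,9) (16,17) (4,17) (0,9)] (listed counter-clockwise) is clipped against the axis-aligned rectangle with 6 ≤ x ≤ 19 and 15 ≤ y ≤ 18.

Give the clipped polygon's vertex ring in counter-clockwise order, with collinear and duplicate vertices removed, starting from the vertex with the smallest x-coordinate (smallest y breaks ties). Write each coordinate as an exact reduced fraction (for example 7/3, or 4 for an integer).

Clipped polygon: [(6,15) (17,15) (16,17) (6,17)]

1. After x ≥ 6: [(6,0) (20,0) (20,9) (16,17) (6,17)]
2. After x ≤ 19: [(6,0) (19,0) (19,11) (16,17) (6,17)]
3. After y ≥ 15: [(6,15) (17,15) (16,17) (6,17)]
4. After y ≤ 18: [(6,15) (17,15) (16,17) (6,17)]
5. Canonical ring: [(6,15) (17,15) (16,17) (6,17)]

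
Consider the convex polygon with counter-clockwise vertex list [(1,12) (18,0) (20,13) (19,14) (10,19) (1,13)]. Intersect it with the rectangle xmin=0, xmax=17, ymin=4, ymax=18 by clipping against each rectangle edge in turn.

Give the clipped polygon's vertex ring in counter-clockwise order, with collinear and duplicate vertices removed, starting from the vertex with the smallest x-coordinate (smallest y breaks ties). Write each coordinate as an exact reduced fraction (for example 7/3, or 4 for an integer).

Clipped polygon: [(1,12) (37/3,4) (17,4) (17,136/9) (59/5,18) (17/2,18) (1,13)]

1. After x ≥ 0: [(1,12) (18,0) (20,13) (19,14) (10,19) (1,13)]
2. After x ≤ 17: [(1,12) (17,12/17) (17,136/9) (10,19) (1,13)]
3. After y ≥ 4: [(1,12) (37/3,4) (17,4) (17,136/9) (10,19) (1,13)]
4. After y ≤ 18: [(1,12) (37/3,4) (17,4) (17,136/9) (59/5,18) (17/2,18) (1,13)]
5. Canonical ring: [(1,12) (37/3,4) (17,4) (17,136/9) (59/5,18) (17/2,18) (1,13)]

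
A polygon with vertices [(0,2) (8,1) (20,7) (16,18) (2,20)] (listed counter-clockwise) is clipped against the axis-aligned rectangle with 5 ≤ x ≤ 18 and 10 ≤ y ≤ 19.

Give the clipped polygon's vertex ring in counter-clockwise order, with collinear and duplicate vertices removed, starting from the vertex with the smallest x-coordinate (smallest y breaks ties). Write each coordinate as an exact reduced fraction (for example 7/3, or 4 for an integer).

Clipped polygon: [(5,10) (18,10) (18,25/2) (16,18) (9,19) (5,19)]

1. After x ≥ 5: [(5,11/8) (8,1) (20,7) (16,18) (5,137/7)]
2. After x ≤ 18: [(5,11/8) (8,1) (18,6) (18,25/2) (16,18) (5,137/7)]
3. After y ≥ 10: [(5,10) (18,10) (18,25/2) (16,18) (5,137/7)]
4. After y ≤ 19: [(5,19) (5,10) (18,10) (18,25/2) (16,18) (9,19)]
5. Canonical ring: [(5,10) (18,10) (18,25/2) (16,18) (9,19) (5,19)]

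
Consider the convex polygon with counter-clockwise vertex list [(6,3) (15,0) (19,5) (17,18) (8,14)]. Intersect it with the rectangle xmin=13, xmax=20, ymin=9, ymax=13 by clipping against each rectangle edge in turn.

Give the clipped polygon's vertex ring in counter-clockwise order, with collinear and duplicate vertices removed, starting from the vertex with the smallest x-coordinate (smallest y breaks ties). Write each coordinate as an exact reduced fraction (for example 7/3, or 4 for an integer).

Clipped polygon: [(13,9) (239/13,9) (231/13,13) (13,13)]

1. After x ≥ 13: [(13,2/3) (15,0) (19,5) (17,18) (13,146/9)]
2. After x ≤ 20: [(13,2/3) (15,0) (19,5) (17,18) (13,146/9)]
3. After y ≥ 9: [(13,9) (239/13,9) (17,18) (13,146/9)]
4. After y ≤ 13: [(13,13) (13,9) (239/13,9) (231/13,13)]
5. Canonical ring: [(13,9) (239/13,9) (231/13,13) (13,13)]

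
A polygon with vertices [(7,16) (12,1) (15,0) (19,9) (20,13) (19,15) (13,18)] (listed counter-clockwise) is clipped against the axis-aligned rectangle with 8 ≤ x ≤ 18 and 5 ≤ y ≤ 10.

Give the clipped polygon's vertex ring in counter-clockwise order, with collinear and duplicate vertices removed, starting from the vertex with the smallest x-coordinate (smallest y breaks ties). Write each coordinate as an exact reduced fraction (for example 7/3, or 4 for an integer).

1. After x ≥ 8: [(8,49/3) (8,13) (12,1) (15,0) (19,9) (20,13) (19,15) (13,18)]
2. After x ≤ 18: [(8,49/3) (8,13) (12,1) (15,0) (18,27/4) (18,31/2) (13,18)]
3. After y ≥ 5: [(8,49/3) (8,13) (32/3,5) (155/9,5) (18,27/4) (18,31/2) (13,18)]
4. After y ≤ 10: [(9,10) (32/3,5) (155/9,5) (18,27/4) (18,10)]
5. Canonical ring: [(9,10) (32/3,5) (155/9,5) (18,27/4) (18,10)]

Clipped polygon: [(9,10) (32/3,5) (155/9,5) (18,27/4) (18,10)]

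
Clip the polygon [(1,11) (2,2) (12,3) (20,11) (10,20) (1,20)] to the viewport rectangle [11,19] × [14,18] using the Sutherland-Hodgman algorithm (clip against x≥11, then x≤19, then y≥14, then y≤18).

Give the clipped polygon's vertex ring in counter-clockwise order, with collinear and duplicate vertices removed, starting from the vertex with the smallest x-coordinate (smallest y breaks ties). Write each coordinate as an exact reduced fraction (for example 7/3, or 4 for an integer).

Clipped polygon: [(11,14) (50/3,14) (110/9,18) (11,18)]

1. After x ≥ 11: [(11,29/10) (12,3) (20,11) (11,191/10)]
2. After x ≤ 19: [(11,29/10) (12,3) (19,10) (19,119/10) (11,191/10)]
3. After y ≥ 14: [(11,14) (50/3,14) (11,191/10)]
4. After y ≤ 18: [(11,18) (11,14) (50/3,14) (110/9,18)]
5. Canonical ring: [(11,14) (50/3,14) (110/9,18) (11,18)]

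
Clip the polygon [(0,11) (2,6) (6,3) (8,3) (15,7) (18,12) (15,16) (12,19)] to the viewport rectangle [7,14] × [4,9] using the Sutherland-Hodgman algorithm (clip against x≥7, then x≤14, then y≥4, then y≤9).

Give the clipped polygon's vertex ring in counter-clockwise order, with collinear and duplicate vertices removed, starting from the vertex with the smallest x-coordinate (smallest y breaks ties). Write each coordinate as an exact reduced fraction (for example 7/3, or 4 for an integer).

1. After x ≥ 7: [(7,47/3) (7,3) (8,3) (15,7) (18,12) (15,16) (12,19)]
2. After x ≤ 14: [(7,47/3) (7,3) (8,3) (14,45/7) (14,17) (12,19)]
3. After y ≥ 4: [(7,47/3) (7,4) (39/4,4) (14,45/7) (14,17) (12,19)]
4. After y ≤ 9: [(7,9) (7,4) (39/4,4) (14,45/7) (14,9)]
5. Canonical ring: [(7,4) (39/4,4) (14,45/7) (14,9) (7,9)]

Clipped polygon: [(7,4) (39/4,4) (14,45/7) (14,9) (7,9)]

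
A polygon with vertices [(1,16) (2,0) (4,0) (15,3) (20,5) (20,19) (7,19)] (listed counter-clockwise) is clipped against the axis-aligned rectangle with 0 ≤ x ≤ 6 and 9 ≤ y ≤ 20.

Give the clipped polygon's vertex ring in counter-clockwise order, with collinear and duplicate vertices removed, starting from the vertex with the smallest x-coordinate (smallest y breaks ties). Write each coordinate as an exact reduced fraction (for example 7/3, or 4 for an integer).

Clipped polygon: [(1,16) (23/16,9) (6,9) (6,37/2)]

1. After x ≥ 0: [(1,16) (2,0) (4,0) (15,3) (20,5) (20,19) (7,19)]
2. After x ≤ 6: [(6,37/2) (1,16) (2,0) (4,0) (6,6/11)]
3. After y ≥ 9: [(6,9) (6,37/2) (1,16) (23/16,9)]
4. After y ≤ 20: [(6,9) (6,37/2) (1,16) (23/16,9)]
5. Canonical ring: [(1,16) (23/16,9) (6,9) (6,37/2)]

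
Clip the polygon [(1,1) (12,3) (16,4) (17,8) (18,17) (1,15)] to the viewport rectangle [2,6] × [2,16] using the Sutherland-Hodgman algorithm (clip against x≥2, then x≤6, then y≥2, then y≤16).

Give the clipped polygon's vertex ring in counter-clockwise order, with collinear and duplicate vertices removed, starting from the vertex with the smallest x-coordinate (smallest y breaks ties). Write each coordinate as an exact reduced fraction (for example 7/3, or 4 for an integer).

1. After x ≥ 2: [(2,13/11) (12,3) (16,4) (17,8) (18,17) (2,257/17)]
2. After x ≤ 6: [(2,13/11) (6,21/11) (6,265/17) (2,257/17)]
3. After y ≥ 2: [(2,2) (6,2) (6,265/17) (2,257/17)]
4. After y ≤ 16: [(2,2) (6,2) (6,265/17) (2,257/17)]
5. Canonical ring: [(2,2) (6,2) (6,265/17) (2,257/17)]

Clipped polygon: [(2,2) (6,2) (6,265/17) (2,257/17)]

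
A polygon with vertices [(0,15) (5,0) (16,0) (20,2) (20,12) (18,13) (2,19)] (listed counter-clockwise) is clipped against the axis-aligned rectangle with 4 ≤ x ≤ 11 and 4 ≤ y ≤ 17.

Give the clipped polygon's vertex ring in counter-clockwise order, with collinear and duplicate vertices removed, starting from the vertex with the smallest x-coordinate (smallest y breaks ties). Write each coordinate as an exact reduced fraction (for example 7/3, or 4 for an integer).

Clipped polygon: [(4,4) (11,4) (11,125/8) (22/3,17) (4,17)]

1. After x ≥ 4: [(4,3) (5,0) (16,0) (20,2) (20,12) (18,13) (4,73/4)]
2. After x ≤ 11: [(4,3) (5,0) (11,0) (11,125/8) (4,73/4)]
3. After y ≥ 4: [(4,4) (11,4) (11,125/8) (4,73/4)]
4. After y ≤ 17: [(4,17) (4,4) (11,4) (11,125/8) (22/3,17)]
5. Canonical ring: [(4,4) (11,4) (11,125/8) (22/3,17) (4,17)]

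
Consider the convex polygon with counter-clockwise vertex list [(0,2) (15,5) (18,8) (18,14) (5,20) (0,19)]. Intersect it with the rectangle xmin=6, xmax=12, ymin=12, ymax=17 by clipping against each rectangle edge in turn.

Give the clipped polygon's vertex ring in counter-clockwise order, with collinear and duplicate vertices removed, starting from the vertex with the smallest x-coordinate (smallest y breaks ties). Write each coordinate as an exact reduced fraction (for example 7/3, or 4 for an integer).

Clipped polygon: [(6,12) (12,12) (12,218/13) (23/2,17) (6,17)]

1. After x ≥ 6: [(6,16/5) (15,5) (18,8) (18,14) (6,254/13)]
2. After x ≤ 12: [(6,16/5) (12,22/5) (12,218/13) (6,254/13)]
3. After y ≥ 12: [(6,12) (12,12) (12,218/13) (6,254/13)]
4. After y ≤ 17: [(6,17) (6,12) (12,12) (12,218/13) (23/2,17)]
5. Canonical ring: [(6,12) (12,12) (12,218/13) (23/2,17) (6,17)]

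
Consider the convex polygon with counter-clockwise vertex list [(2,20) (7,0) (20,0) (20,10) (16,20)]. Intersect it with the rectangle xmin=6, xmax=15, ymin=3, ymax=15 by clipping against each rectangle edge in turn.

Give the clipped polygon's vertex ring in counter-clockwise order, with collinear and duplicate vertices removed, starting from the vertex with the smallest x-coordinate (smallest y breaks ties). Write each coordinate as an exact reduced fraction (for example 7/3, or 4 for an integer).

Clipped polygon: [(6,4) (25/4,3) (15,3) (15,15) (6,15)]

1. After x ≥ 6: [(6,20) (6,4) (7,0) (20,0) (20,10) (16,20)]
2. After x ≤ 15: [(15,20) (6,20) (6,4) (7,0) (15,0)]
3. After y ≥ 3: [(15,3) (15,20) (6,20) (6,4) (25/4,3)]
4. After y ≤ 15: [(15,3) (15,15) (6,15) (6,4) (25/4,3)]
5. Canonical ring: [(6,4) (25/4,3) (15,3) (15,15) (6,15)]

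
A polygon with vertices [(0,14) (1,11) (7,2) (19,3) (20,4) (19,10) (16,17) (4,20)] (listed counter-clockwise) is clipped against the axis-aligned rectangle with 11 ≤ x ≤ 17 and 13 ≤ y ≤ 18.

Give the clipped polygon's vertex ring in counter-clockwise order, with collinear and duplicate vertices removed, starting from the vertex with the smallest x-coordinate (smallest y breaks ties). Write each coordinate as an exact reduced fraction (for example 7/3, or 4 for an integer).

Clipped polygon: [(11,13) (17,13) (17,44/3) (16,17) (12,18) (11,18)]

1. After x ≥ 11: [(11,7/3) (19,3) (20,4) (19,10) (16,17) (11,73/4)]
2. After x ≤ 17: [(11,7/3) (17,17/6) (17,44/3) (16,17) (11,73/4)]
3. After y ≥ 13: [(11,13) (17,13) (17,44/3) (16,17) (11,73/4)]
4. After y ≤ 18: [(11,18) (11,13) (17,13) (17,44/3) (16,17) (12,18)]
5. Canonical ring: [(11,13) (17,13) (17,44/3) (16,17) (12,18) (11,18)]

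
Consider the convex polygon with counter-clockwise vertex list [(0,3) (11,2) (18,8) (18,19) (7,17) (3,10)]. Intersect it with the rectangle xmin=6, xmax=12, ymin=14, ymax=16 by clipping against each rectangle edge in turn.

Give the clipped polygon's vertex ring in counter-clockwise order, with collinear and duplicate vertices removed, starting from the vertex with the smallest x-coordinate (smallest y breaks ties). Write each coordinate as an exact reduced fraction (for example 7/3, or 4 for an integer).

1. After x ≥ 6: [(6,27/11) (11,2) (18,8) (18,19) (7,17) (6,61/4)]
2. After x ≤ 12: [(6,27/11) (11,2) (12,20/7) (12,197/11) (7,17) (6,61/4)]
3. After y ≥ 14: [(6,14) (12,14) (12,197/11) (7,17) (6,61/4)]
4. After y ≤ 16: [(6,14) (12,14) (12,16) (45/7,16) (6,61/4)]
5. Canonical ring: [(6,14) (12,14) (12,16) (45/7,16) (6,61/4)]

Clipped polygon: [(6,14) (12,14) (12,16) (45/7,16) (6,61/4)]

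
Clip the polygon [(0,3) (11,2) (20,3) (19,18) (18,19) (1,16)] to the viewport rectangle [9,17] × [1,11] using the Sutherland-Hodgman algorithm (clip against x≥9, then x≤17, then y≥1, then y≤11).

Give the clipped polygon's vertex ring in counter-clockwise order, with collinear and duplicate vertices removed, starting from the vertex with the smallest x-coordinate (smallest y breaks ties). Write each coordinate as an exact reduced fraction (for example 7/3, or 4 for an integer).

Clipped polygon: [(9,24/11) (11,2) (17,8/3) (17,11) (9,11)]

1. After x ≥ 9: [(9,24/11) (11,2) (20,3) (19,18) (18,19) (9,296/17)]
2. After x ≤ 17: [(9,24/11) (11,2) (17,8/3) (17,320/17) (9,296/17)]
3. After y ≥ 1: [(9,24/11) (11,2) (17,8/3) (17,320/17) (9,296/17)]
4. After y ≤ 11: [(9,11) (9,24/11) (11,2) (17,8/3) (17,11)]
5. Canonical ring: [(9,24/11) (11,2) (17,8/3) (17,11) (9,11)]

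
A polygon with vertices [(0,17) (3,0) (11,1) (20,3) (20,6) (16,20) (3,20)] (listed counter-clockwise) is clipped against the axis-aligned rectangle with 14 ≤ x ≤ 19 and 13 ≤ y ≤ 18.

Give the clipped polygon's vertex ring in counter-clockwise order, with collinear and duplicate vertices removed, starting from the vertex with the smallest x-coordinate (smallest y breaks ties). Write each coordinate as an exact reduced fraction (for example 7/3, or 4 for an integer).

1. After x ≥ 14: [(14,5/3) (20,3) (20,6) (16,20) (14,20)]
2. After x ≤ 19: [(14,5/3) (19,25/9) (19,19/2) (16,20) (14,20)]
3. After y ≥ 13: [(14,13) (18,13) (16,20) (14,20)]
4. After y ≤ 18: [(14,18) (14,13) (18,13) (116/7,18)]
5. Canonical ring: [(14,13) (18,13) (116/7,18) (14,18)]

Clipped polygon: [(14,13) (18,13) (116/7,18) (14,18)]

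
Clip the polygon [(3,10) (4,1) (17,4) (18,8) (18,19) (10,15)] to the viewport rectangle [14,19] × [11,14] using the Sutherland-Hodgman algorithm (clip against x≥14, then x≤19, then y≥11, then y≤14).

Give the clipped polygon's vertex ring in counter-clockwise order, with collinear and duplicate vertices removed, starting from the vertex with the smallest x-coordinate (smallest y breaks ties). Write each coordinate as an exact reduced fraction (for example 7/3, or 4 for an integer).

Clipped polygon: [(14,11) (18,11) (18,14) (14,14)]

1. After x ≥ 14: [(14,43/13) (17,4) (18,8) (18,19) (14,17)]
2. After x ≤ 19: [(14,43/13) (17,4) (18,8) (18,19) (14,17)]
3. After y ≥ 11: [(14,11) (18,11) (18,19) (14,17)]
4. After y ≤ 14: [(14,14) (14,11) (18,11) (18,14)]
5. Canonical ring: [(14,11) (18,11) (18,14) (14,14)]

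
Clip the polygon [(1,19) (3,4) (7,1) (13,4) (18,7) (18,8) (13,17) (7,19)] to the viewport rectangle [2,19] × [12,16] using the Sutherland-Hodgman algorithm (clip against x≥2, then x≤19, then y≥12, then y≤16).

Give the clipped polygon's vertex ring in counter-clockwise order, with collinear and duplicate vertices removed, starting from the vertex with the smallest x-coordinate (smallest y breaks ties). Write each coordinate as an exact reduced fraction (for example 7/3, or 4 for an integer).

1. After x ≥ 2: [(2,19) (2,23/2) (3,4) (7,1) (13,4) (18,7) (18,8) (13,17) (7,19)]
2. After x ≤ 19: [(2,19) (2,23/2) (3,4) (7,1) (13,4) (18,7) (18,8) (13,17) (7,19)]
3. After y ≥ 12: [(2,19) (2,12) (142/9,12) (13,17) (7,19)]
4. After y ≤ 16: [(2,16) (2,12) (142/9,12) (122/9,16)]
5. Canonical ring: [(2,12) (142/9,12) (122/9,16) (2,16)]

Clipped polygon: [(2,12) (142/9,12) (122/9,16) (2,16)]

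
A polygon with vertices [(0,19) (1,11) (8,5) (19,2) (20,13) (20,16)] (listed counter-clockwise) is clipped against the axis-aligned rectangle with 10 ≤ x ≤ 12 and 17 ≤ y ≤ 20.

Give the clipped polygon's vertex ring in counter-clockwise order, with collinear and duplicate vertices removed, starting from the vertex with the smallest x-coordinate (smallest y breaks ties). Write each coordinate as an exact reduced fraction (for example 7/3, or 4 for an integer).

1. After x ≥ 10: [(10,35/2) (10,49/11) (19,2) (20,13) (20,16)]
2. After x ≤ 12: [(12,86/5) (10,35/2) (10,49/11) (12,43/11)]
3. After y ≥ 17: [(12,17) (12,86/5) (10,35/2) (10,17)]
4. After y ≤ 20: [(12,17) (12,86/5) (10,35/2) (10,17)]
5. Canonical ring: [(10,17) (12,17) (12,86/5) (10,35/2)]

Clipped polygon: [(10,17) (12,17) (12,86/5) (10,35/2)]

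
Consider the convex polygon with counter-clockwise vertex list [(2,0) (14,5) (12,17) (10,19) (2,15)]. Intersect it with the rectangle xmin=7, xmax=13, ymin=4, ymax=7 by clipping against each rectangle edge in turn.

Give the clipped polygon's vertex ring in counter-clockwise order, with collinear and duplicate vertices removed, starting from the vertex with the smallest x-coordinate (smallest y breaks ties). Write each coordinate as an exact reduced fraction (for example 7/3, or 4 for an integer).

Clipped polygon: [(7,4) (58/5,4) (13,55/12) (13,7) (7,7)]

1. After x ≥ 7: [(7,25/12) (14,5) (12,17) (10,19) (7,35/2)]
2. After x ≤ 13: [(7,25/12) (13,55/12) (13,11) (12,17) (10,19) (7,35/2)]
3. After y ≥ 4: [(7,4) (58/5,4) (13,55/12) (13,11) (12,17) (10,19) (7,35/2)]
4. After y ≤ 7: [(7,7) (7,4) (58/5,4) (13,55/12) (13,7)]
5. Canonical ring: [(7,4) (58/5,4) (13,55/12) (13,7) (7,7)]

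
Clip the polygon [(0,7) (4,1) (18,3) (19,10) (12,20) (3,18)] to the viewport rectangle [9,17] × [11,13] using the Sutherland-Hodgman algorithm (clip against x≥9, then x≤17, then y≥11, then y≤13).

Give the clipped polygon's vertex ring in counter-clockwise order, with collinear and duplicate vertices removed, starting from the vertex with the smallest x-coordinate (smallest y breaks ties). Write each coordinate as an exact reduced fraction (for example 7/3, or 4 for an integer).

Clipped polygon: [(9,11) (17,11) (17,90/7) (169/10,13) (9,13)]

1. After x ≥ 9: [(9,12/7) (18,3) (19,10) (12,20) (9,58/3)]
2. After x ≤ 17: [(9,12/7) (17,20/7) (17,90/7) (12,20) (9,58/3)]
3. After y ≥ 11: [(9,11) (17,11) (17,90/7) (12,20) (9,58/3)]
4. After y ≤ 13: [(9,13) (9,11) (17,11) (17,90/7) (169/10,13)]
5. Canonical ring: [(9,11) (17,11) (17,90/7) (169/10,13) (9,13)]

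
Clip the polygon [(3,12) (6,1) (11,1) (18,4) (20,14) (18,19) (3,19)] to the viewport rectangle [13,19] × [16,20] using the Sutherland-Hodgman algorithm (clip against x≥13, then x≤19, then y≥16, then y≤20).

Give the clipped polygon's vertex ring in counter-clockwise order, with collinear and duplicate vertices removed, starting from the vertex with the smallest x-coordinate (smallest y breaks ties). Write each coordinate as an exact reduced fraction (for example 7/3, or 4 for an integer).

1. After x ≥ 13: [(13,13/7) (18,4) (20,14) (18,19) (13,19)]
2. After x ≤ 19: [(13,13/7) (18,4) (19,9) (19,33/2) (18,19) (13,19)]
3. After y ≥ 16: [(13,16) (19,16) (19,33/2) (18,19) (13,19)]
4. After y ≤ 20: [(13,16) (19,16) (19,33/2) (18,19) (13,19)]
5. Canonical ring: [(13,16) (19,16) (19,33/2) (18,19) (13,19)]

Clipped polygon: [(13,16) (19,16) (19,33/2) (18,19) (13,19)]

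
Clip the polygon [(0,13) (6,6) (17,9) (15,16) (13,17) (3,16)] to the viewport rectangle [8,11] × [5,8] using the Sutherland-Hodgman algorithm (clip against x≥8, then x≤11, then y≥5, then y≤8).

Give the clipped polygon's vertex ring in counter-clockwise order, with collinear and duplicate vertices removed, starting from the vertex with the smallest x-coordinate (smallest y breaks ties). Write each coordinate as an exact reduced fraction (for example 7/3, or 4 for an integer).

Clipped polygon: [(8,72/11) (11,81/11) (11,8) (8,8)]

1. After x ≥ 8: [(8,72/11) (17,9) (15,16) (13,17) (8,33/2)]
2. After x ≤ 11: [(8,72/11) (11,81/11) (11,84/5) (8,33/2)]
3. After y ≥ 5: [(8,72/11) (11,81/11) (11,84/5) (8,33/2)]
4. After y ≤ 8: [(8,8) (8,72/11) (11,81/11) (11,8)]
5. Canonical ring: [(8,72/11) (11,81/11) (11,8) (8,8)]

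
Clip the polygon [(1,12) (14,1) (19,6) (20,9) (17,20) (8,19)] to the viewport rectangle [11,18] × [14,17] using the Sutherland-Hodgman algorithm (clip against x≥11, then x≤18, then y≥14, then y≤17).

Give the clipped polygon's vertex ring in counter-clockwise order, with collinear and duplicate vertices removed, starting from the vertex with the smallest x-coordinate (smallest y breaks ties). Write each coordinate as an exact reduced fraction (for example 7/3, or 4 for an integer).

1. After x ≥ 11: [(11,46/13) (14,1) (19,6) (20,9) (17,20) (11,58/3)]
2. After x ≤ 18: [(11,46/13) (14,1) (18,5) (18,49/3) (17,20) (11,58/3)]
3. After y ≥ 14: [(11,14) (18,14) (18,49/3) (17,20) (11,58/3)]
4. After y ≤ 17: [(11,17) (11,14) (18,14) (18,49/3) (196/11,17)]
5. Canonical ring: [(11,14) (18,14) (18,49/3) (196/11,17) (11,17)]

Clipped polygon: [(11,14) (18,14) (18,49/3) (196/11,17) (11,17)]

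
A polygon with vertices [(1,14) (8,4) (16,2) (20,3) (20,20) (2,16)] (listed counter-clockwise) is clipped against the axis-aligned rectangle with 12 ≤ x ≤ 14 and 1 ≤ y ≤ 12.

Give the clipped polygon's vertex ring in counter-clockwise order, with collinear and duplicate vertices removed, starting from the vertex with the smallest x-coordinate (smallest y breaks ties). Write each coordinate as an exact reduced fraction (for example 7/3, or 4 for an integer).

1. After x ≥ 12: [(12,3) (16,2) (20,3) (20,20) (12,164/9)]
2. After x ≤ 14: [(12,3) (14,5/2) (14,56/3) (12,164/9)]
3. After y ≥ 1: [(12,3) (14,5/2) (14,56/3) (12,164/9)]
4. After y ≤ 12: [(12,12) (12,3) (14,5/2) (14,12)]
5. Canonical ring: [(12,3) (14,5/2) (14,12) (12,12)]

Clipped polygon: [(12,3) (14,5/2) (14,12) (12,12)]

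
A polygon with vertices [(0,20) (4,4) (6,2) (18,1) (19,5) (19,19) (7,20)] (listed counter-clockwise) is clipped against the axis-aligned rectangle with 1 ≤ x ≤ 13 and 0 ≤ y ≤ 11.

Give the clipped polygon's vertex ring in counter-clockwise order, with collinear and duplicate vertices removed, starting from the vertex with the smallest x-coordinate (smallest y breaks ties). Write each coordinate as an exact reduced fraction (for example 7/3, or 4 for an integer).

Clipped polygon: [(9/4,11) (4,4) (6,2) (13,17/12) (13,11)]

1. After x ≥ 1: [(1,20) (1,16) (4,4) (6,2) (18,1) (19,5) (19,19) (7,20)]
2. After x ≤ 13: [(1,20) (1,16) (4,4) (6,2) (13,17/12) (13,39/2) (7,20)]
3. After y ≥ 0: [(1,20) (1,16) (4,4) (6,2) (13,17/12) (13,39/2) (7,20)]
4. After y ≤ 11: [(9/4,11) (4,4) (6,2) (13,17/12) (13,11)]
5. Canonical ring: [(9/4,11) (4,4) (6,2) (13,17/12) (13,11)]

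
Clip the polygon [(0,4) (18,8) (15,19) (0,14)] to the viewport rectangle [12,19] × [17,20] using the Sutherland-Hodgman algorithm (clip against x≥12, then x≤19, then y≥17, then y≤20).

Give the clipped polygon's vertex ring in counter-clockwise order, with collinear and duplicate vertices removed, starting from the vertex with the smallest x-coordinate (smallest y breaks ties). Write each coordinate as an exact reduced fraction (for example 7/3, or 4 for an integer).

Clipped polygon: [(12,17) (171/11,17) (15,19) (12,18)]

1. After x ≥ 12: [(12,20/3) (18,8) (15,19) (12,18)]
2. After x ≤ 19: [(12,20/3) (18,8) (15,19) (12,18)]
3. After y ≥ 17: [(12,17) (171/11,17) (15,19) (12,18)]
4. After y ≤ 20: [(12,17) (171/11,17) (15,19) (12,18)]
5. Canonical ring: [(12,17) (171/11,17) (15,19) (12,18)]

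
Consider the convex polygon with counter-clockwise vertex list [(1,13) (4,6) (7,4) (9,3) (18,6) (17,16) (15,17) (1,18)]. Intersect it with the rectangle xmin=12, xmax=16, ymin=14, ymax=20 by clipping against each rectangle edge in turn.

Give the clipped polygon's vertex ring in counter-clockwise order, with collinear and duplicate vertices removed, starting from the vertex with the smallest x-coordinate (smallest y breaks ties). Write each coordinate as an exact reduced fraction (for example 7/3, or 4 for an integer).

1. After x ≥ 12: [(12,4) (18,6) (17,16) (15,17) (12,241/14)]
2. After x ≤ 16: [(12,4) (16,16/3) (16,33/2) (15,17) (12,241/14)]
3. After y ≥ 14: [(12,14) (16,14) (16,33/2) (15,17) (12,241/14)]
4. After y ≤ 20: [(12,14) (16,14) (16,33/2) (15,17) (12,241/14)]
5. Canonical ring: [(12,14) (16,14) (16,33/2) (15,17) (12,241/14)]

Clipped polygon: [(12,14) (16,14) (16,33/2) (15,17) (12,241/14)]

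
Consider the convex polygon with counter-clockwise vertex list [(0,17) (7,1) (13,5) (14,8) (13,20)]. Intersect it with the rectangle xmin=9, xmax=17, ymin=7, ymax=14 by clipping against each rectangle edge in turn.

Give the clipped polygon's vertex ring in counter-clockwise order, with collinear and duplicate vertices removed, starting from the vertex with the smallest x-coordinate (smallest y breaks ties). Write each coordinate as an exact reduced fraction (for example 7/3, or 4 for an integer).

1. After x ≥ 9: [(9,248/13) (9,7/3) (13,5) (14,8) (13,20)]
2. After x ≤ 17: [(9,248/13) (9,7/3) (13,5) (14,8) (13,20)]
3. After y ≥ 7: [(9,248/13) (9,7) (41/3,7) (14,8) (13,20)]
4. After y ≤ 14: [(9,14) (9,7) (41/3,7) (14,8) (27/2,14)]
5. Canonical ring: [(9,7) (41/3,7) (14,8) (27/2,14) (9,14)]

Clipped polygon: [(9,7) (41/3,7) (14,8) (27/2,14) (9,14)]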